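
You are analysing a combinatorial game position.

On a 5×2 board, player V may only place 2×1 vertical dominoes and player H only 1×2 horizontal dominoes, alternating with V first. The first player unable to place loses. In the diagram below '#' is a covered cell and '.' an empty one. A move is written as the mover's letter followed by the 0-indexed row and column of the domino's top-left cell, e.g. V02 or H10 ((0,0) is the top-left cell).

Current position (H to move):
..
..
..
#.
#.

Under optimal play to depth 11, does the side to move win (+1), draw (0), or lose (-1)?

value(../../../#./#., H) = +1

[../../../#./#.] H move#1: H00:-1/##/../../#./#., H10:+1/../##/../#./#.*, H20:-1/../../##/#./#.
[../##/../#./#.] V move#2: V21:-1/../##/.#/##/#.*, V31:-1/../##/../##/##
[../##/.#/##/#.] H move#3: H00:+1/##/##/.#/##/#.*
[##/##/.#/##/#.] end (terminal -1, V#4); searched ../../../#./#. to 11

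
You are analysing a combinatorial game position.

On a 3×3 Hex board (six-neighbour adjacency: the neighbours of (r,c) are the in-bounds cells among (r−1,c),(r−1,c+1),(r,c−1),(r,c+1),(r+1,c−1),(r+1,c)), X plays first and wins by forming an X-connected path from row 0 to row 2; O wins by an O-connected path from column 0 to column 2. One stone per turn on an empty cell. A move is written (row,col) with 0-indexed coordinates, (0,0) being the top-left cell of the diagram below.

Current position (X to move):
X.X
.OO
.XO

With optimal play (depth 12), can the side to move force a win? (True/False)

X winning at [X.X/.OO/.XO]: False

ply 1, X at X.X/.OO/.XO | (0,1)=-1→XXX/.OO/.XO*; (1,0)=-1→X.X/XOO/.XO; (2,0)=-1→X.X/.OO/XXO
ply 2, O at XXX/.OO/.XO | (1,0)=+1→XXX/OOO/.XO*; (2,0)=+1→XXX/.OO/OXO
ply 3: XXX/OOO/.XO is terminal -1 (X); from X.X/.OO/.XO depth 12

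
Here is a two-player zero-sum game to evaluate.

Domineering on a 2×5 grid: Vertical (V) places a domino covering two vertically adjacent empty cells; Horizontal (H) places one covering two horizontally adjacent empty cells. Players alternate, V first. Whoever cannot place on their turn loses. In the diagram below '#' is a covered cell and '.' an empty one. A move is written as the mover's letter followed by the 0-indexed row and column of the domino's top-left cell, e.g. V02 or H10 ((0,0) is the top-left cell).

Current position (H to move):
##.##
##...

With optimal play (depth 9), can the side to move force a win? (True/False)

H winning at [##.##/##...]: True

ply 1, H at ##.##/##... | H12=+1→##.##/####.*; H13=-1→##.##/##.##
ply 2: ##.##/####. is terminal -1 (V); from ##.##/##... depth 9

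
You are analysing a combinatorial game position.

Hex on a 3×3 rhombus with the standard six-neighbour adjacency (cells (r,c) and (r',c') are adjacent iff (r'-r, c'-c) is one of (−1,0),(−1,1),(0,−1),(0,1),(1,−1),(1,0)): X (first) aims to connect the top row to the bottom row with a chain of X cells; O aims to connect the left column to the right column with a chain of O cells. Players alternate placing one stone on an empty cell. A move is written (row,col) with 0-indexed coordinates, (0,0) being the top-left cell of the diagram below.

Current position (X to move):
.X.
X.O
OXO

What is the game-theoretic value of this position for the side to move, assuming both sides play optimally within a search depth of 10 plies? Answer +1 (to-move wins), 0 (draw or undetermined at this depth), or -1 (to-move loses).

value(.X./X.O/OXO, X) = +1

p1 X@[.X./X.O/OXO]: (0,0)[XX./X.O/OXO]-1 (0,2)[.XX/X.O/OXO]-1 (1,1)[.X./XXO/OXO]+1*
p2 O@[.X./XXO/OXO] terminal -1; root [.X./X.O/OXO] d10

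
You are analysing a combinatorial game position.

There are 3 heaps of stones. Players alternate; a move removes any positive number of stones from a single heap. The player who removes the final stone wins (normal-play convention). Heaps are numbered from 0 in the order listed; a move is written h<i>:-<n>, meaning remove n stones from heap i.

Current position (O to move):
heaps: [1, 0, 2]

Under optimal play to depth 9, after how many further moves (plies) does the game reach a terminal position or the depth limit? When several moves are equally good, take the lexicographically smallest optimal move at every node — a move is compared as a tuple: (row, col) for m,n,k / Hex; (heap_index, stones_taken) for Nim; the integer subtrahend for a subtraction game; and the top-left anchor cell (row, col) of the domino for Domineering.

PV length from [(1,0,2)]: 3 plies

p1 O@[(1,0,2)]: h0:-1[(0,0,2)]-1 h2:-1[(1,0,1)]+1* h2:-2[(1,0,0)]-1
p2 X@[(1,0,1)]: h0:-1[(0,0,1)]-1* h2:-1[(1,0,0)]-1
p3 O@[(0,0,1)]: h2:-1[(0,0,0)]+1*
p4 X@[(0,0,0)] terminal -1; root [(1,0,2)] d9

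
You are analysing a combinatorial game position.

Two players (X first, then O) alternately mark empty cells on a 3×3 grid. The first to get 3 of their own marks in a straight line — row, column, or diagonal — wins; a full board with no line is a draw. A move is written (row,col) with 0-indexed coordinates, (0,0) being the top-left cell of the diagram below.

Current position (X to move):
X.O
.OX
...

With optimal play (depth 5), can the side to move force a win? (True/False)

[X.O/.OX/...] X move#1: (0,1):-1/XXO/.OX/..., (1,0):-1/X.O/XOX/..., (2,0):+0/X.O/.OX/X..*, (2,1):-1/X.O/.OX/.X., (2,2):-1/X.O/.OX/..X
[X.O/.OX/X..] O move#2: (0,1):-1/XOO/.OX/X.., (1,0):+0/X.O/OOX/X..*, (2,1):-1/X.O/.OX/XO., (2,2):-1/X.O/.OX/X.O
[X.O/OOX/X..] X move#3: (0,1):+0/XXO/OOX/X..*, (2,1):+0/X.O/OOX/XX., (2,2):+0/X.O/OOX/X.X
[XXO/OOX/X..] O move#4: (2,1):+0/XXO/OOX/XO.*, (2,2):+0/XXO/OOX/X.O
[XXO/OOX/XO.] X move#5: (2,2):+0/XXO/OOX/XOX*
[XXO/OOX/XOX] end (terminal +0, O#6); searched X.O/.OX/... to 5

X winning at [X.O/.OX/...]: False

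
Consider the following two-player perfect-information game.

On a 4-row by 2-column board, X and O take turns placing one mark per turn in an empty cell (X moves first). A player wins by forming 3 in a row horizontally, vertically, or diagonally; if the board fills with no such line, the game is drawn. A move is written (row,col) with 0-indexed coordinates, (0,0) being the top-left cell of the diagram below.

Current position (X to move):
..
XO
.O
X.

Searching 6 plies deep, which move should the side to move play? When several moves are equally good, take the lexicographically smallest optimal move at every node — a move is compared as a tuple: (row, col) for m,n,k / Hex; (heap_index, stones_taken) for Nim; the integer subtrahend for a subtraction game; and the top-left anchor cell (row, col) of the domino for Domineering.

ply 1, X at ../XO/.O/X. | (0,0)=-1→X./XO/.O/X.; (0,1)=-1→.X/XO/.O/X.; (2,0)=+1→../XO/XO/X.*; (3,1)=-1→../XO/.O/XX
ply 2: ../XO/XO/X. is terminal -1 (O); from ../XO/.O/X. depth 6

X's best at [../XO/.O/X.]: (2,0)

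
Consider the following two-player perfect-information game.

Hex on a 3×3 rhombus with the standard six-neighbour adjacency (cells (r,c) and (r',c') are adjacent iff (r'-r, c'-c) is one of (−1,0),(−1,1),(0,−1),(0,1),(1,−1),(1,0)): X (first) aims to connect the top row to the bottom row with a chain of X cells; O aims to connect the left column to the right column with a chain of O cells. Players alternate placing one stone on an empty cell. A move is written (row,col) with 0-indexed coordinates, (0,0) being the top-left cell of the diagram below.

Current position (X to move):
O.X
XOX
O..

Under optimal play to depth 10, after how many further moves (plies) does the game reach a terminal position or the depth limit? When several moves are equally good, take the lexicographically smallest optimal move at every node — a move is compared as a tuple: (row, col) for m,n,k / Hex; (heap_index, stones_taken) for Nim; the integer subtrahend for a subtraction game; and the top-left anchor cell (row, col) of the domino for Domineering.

[O.X/XOX/O..] X move#1: (0,1):+1/OXX/XOX/O..*, (2,1):+1/O.X/XOX/OX., (2,2):+1/O.X/XOX/O.X
[OXX/XOX/O..] O move#2: (2,1):-1/OXX/XOX/OO.*, (2,2):-1/OXX/XOX/O.O
[OXX/XOX/OO.] X move#3: (2,2):+1/OXX/XOX/OOX*
[OXX/XOX/OOX] end (terminal -1, O#4); searched O.X/XOX/O.. to 10

PV length from [O.X/XOX/O..]: 3 plies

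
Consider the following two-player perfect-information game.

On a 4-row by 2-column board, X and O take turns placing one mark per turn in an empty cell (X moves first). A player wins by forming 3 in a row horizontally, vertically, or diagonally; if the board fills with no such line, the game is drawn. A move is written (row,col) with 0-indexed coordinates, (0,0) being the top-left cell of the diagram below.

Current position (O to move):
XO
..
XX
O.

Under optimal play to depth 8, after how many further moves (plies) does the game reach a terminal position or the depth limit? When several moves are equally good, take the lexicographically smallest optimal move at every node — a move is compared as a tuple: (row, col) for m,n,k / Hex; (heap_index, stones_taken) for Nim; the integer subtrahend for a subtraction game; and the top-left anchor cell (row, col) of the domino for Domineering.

PV length from [XO/../XX/O.]: 3 plies

p1 O@[XO/../XX/O.]: (1,0)[XO/O./XX/O.]+0* (1,1)[XO/.O/XX/O.]-1 (3,1)[XO/../XX/OO]-1
p2 X@[XO/O./XX/O.]: (1,1)[XO/OX/XX/O.]+0* (3,1)[XO/O./XX/OX]+0
p3 O@[XO/OX/XX/O.]: (3,1)[XO/OX/XX/OO]+0*
p4 X@[XO/OX/XX/OO] terminal +0; root [XO/../XX/O.] d8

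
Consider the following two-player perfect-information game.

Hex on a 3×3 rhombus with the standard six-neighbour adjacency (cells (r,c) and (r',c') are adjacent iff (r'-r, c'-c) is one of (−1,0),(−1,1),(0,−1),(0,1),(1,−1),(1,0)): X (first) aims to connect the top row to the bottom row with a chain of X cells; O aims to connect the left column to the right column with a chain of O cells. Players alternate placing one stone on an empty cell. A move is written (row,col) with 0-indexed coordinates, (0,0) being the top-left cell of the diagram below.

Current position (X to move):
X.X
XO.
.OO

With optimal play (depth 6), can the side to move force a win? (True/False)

X winning at [X.X/XO./.OO]: True

ply 1, X at X.X/XO./.OO | (0,1)=-1→XXX/XO./.OO; (1,2)=-1→X.X/XOX/.OO; (2,0)=+1→X.X/XO./XOO*
ply 2: X.X/XO./XOO is terminal -1 (O); from X.X/XO./.OO depth 6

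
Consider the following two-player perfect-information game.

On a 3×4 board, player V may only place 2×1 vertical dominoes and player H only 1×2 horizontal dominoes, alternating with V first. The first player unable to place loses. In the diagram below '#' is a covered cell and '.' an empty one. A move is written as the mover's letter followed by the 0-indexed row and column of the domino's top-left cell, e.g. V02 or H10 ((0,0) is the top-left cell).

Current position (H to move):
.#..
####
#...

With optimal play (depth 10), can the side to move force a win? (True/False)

H winning at [.#../####/#...]: True

p1 H@[.#../####/#...]: H02[.###/####/#...]+1* H21[.#../####/###.]+1 H22[.#../####/#.##]+1
p2 V@[.###/####/#...] terminal -1; root [.#../####/#...] d10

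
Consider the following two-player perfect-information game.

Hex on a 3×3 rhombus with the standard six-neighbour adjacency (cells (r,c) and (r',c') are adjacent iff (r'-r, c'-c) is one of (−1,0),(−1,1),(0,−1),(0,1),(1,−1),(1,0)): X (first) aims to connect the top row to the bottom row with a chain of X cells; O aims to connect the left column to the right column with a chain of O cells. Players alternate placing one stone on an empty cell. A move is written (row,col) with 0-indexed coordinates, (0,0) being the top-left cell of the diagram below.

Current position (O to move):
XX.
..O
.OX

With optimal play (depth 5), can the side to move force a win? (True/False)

O winning at [XX./..O/.OX]: True

[XX./..O/.OX] O move#1: (0,2):-1/XXO/..O/.OX, (1,0):+1/XX./O.O/.OX*, (1,1):+1/XX./.OO/.OX, (2,0):+1/XX./..O/OOX
[XX./O.O/.OX] X move#2: (0,2):-1/XXX/O.O/.OX*, (1,1):-1/XX./OXO/.OX, (2,0):-1/XX./O.O/XOX
[XXX/O.O/.OX] O move#3: (1,1):+1/XXX/OOO/.OX*, (2,0):+1/XXX/O.O/OOX
[XXX/OOO/.OX] end (terminal -1, X#4); searched XX./..O/.OX to 5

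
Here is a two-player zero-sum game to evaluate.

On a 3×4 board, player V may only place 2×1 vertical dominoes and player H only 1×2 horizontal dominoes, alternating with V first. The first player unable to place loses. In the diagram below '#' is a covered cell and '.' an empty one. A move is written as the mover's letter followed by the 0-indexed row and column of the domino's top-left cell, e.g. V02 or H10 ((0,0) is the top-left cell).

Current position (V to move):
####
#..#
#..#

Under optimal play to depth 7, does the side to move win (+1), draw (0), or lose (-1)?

[####/#..#/#..#] V move#1: V11:+1/####/##.#/##.#*, V12:+1/####/#.##/#.##
[####/##.#/##.#] end (terminal -1, H#2); searched ####/#..#/#..# to 7

value(####/#..#/#..#, V) = +1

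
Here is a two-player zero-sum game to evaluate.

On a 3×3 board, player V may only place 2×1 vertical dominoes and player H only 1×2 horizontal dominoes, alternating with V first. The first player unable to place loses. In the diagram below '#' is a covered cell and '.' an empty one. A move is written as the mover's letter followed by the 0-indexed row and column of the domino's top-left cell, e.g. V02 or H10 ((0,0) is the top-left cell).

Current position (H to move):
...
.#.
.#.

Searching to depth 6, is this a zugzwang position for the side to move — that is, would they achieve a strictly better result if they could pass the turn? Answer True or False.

zugzwang(.../.#./.#., H) = False

[.../.#./.#.] H move#1: H00:-1/##./.#./.#.*, H01:-1/.##/.#./.#.
[##./.#./.#.] V move#2: V02:+1/###/.##/.#.*, V10:+1/##./##./##., V12:+1/##./.##/.##
[###/.##/.#.] end (terminal -1, H#3); searched .../.#./.#. to 6
if H skipped the turn, V would face:
~ [.../.#./.#.] V move#1: V00:+1/#../##./.#.*, V02:+1/..#/.##/.#., V10:+1/.../##./##., V12:+1/.../.##/.##
~ [#../##./.#.] H move#2: H01:-1/###/##./.#.*
~ [###/##./.#.] V move#3: V12:+1/###/###/.##*
~ [###/###/.##] end (terminal -1, H#4); searched .../.#./.#. to 6
compare (H): move=-1 vs pass=-1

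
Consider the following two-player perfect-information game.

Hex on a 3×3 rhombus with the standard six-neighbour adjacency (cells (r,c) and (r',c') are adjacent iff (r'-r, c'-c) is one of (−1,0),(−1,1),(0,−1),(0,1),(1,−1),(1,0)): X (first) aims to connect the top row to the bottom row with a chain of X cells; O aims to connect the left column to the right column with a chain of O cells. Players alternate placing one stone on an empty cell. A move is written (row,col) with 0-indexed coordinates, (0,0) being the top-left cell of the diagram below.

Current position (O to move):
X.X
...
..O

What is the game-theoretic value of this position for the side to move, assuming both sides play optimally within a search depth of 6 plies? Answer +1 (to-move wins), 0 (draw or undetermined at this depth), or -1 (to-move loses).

value(X.X/.../..O, O) = +1

[X.X/.../..O] O move#1: (0,1):-1/XOX/.../..O, (1,0):-1/X.X/O../..O, (1,1):+1/X.X/.O./..O*, (1,2):-1/X.X/..O/..O, (2,0):-1/X.X/.../O.O, (2,1):-1/X.X/.../.OO
[X.X/.O./..O] X move#2: (0,1):-1/XXX/.O./..O*, (1,0):-1/X.X/XO./..O, (1,2):-1/X.X/.OX/..O, (2,0):-1/X.X/.O./X.O, (2,1):-1/X.X/.O./.XO
[XXX/.O./..O] O move#3: (1,0):+1/XXX/OO./..O*, (1,2):+1/XXX/.OO/..O, (2,0):+1/XXX/.O./O.O, (2,1):+1/XXX/.O./.OO
[XXX/OO./..O] X move#4: (1,2):-1/XXX/OOX/..O*, (2,0):-1/XXX/OO./X.O, (2,1):-1/XXX/OO./.XO
[XXX/OOX/..O] O move#5: (2,0):-1/XXX/OOX/O.O, (2,1):+1/XXX/OOX/.OO*
[XXX/OOX/.OO] end (terminal -1, X#6); searched X.X/.../..O to 6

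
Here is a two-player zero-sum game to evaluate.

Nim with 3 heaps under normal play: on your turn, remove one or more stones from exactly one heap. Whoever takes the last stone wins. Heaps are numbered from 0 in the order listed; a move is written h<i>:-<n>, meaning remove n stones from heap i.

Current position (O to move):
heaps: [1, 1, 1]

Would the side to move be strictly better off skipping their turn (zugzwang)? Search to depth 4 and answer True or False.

[(1,1,1)] O move#1: h0:-1:+1/(0,1,1)*, h1:-1:+1/(1,0,1), h2:-1:+1/(1,1,0)
[(0,1,1)] X move#2: h1:-1:-1/(0,0,1)*, h2:-1:-1/(0,1,0)
[(0,0,1)] O move#3: h2:-1:+1/(0,0,0)*
[(0,0,0)] end (terminal -1, X#4); searched (1,1,1) to 4
if O skipped the turn, X would face:
~ [(1,1,1)] X move#1: h0:-1:+1/(0,1,1)*, h1:-1:+1/(1,0,1), h2:-1:+1/(1,1,0)
~ [(0,1,1)] O move#2: h1:-1:-1/(0,0,1)*, h2:-1:-1/(0,1,0)
~ [(0,0,1)] X move#3: h2:-1:+1/(0,0,0)*
~ [(0,0,0)] end (terminal -1, O#4); searched (1,1,1) to 4
compare (O): move=+1 vs pass=-1

zugzwang((1,1,1), O) = False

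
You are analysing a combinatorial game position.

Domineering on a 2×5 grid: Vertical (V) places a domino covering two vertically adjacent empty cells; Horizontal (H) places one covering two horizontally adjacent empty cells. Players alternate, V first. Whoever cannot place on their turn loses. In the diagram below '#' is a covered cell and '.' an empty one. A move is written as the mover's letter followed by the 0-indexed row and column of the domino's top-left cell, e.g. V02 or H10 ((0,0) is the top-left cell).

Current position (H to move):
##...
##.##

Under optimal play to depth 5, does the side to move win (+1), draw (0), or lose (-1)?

value(##.../##.##, H) = +1

[##.../##.##] H move#1: H02:+1/####./##.##*, H03:-1/##.##/##.##
[####./##.##] end (terminal -1, V#2); searched ##.../##.## to 5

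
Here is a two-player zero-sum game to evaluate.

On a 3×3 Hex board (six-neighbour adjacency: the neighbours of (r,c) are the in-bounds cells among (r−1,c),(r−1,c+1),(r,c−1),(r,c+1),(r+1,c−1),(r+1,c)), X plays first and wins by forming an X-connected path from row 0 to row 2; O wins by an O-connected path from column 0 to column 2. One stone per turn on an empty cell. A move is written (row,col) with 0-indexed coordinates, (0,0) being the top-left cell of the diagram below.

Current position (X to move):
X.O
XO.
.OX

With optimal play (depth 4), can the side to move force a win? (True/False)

[X.O/XO./.OX] X move#1: (0,1):-1/XXO/XO./.OX, (1,2):-1/X.O/XOX/.OX, (2,0):+1/X.O/XO./XOX*
[X.O/XO./XOX] end (terminal -1, O#2); searched X.O/XO./.OX to 4

X winning at [X.O/XO./.OX]: True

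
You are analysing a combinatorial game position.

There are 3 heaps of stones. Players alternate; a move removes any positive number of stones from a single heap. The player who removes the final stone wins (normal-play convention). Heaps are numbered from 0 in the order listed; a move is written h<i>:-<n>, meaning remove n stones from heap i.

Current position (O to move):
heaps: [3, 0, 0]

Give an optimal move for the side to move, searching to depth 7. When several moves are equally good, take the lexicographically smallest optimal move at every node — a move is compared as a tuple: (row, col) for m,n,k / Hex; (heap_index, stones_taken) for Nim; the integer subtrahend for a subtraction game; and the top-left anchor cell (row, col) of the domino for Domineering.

O's best at [(3,0,0)]: h0:-3

[(3,0,0)] O move#1: h0:-1:-1/(2,0,0), h0:-2:-1/(1,0,0), h0:-3:+1/(0,0,0)*
[(0,0,0)] end (terminal -1, X#2); searched (3,0,0) to 7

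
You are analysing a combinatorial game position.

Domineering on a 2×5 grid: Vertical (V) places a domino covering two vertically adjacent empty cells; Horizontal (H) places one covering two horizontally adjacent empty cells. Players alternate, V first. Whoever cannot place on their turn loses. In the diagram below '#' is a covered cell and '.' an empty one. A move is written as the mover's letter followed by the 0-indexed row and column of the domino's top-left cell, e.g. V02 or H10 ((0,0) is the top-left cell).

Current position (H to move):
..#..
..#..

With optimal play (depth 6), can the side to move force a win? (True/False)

H winning at [..#../..#..]: False

ply 1, H at ..#../..#.. | H00=-1→###../..#..*; H03=-1→..###/..#..; H10=-1→..#../###..; H13=-1→..#../..###
ply 2, V at ###../..#.. | V03=+1→####./..##.*; V04=+1→###.#/..#.#
ply 3, H at ####./..##. | H10=-1→####./####.*
ply 4, V at ####./####. | V04=+1→#####/#####*
ply 5: #####/##### is terminal -1 (H); from ..#../..#.. depth 6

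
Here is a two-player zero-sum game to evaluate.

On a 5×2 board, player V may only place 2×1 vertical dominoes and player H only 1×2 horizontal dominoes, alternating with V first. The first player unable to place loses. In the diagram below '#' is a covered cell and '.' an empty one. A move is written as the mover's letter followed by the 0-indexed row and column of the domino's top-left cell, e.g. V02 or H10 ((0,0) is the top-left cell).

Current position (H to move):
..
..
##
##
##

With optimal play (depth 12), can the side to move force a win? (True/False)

p1 H@[../../##/##/##]: H00[##/../##/##/##]+1* H10[../##/##/##/##]+1
p2 V@[##/../##/##/##] terminal -1; root [../../##/##/##] d12

H winning at [../../##/##/##]: True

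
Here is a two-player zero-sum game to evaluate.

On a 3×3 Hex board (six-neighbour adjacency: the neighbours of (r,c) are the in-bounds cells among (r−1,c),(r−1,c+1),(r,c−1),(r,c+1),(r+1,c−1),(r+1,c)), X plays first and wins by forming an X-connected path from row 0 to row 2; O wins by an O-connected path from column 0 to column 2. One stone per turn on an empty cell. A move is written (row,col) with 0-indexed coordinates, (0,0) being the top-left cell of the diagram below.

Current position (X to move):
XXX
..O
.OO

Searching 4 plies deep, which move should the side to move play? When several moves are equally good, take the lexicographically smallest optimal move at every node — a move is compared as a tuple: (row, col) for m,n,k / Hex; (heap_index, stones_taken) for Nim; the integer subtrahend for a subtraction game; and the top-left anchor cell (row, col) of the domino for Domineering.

p1 X@[XXX/..O/.OO]: (1,0)[XXX/X.O/.OO]-1 (1,1)[XXX/.XO/.OO]-1 (2,0)[XXX/..O/XOO]+1*
p2 O@[XXX/..O/XOO]: (1,0)[XXX/O.O/XOO]-1* (1,1)[XXX/.OO/XOO]-1
p3 X@[XXX/O.O/XOO]: (1,1)[XXX/OXO/XOO]+1*
p4 O@[XXX/OXO/XOO] terminal -1; root [XXX/..O/.OO] d4

X's best at [XXX/..O/.OO]: (2,0)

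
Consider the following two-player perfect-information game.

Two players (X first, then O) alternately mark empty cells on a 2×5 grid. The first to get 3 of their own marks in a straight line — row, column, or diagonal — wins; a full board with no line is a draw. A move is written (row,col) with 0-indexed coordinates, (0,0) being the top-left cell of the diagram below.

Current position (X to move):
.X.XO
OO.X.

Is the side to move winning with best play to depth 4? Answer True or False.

X winning at [.X.XO/OO.X.]: True

ply 1, X at .X.XO/OO.X. | (0,0)=-1→XX.XO/OO.X.; (0,2)=+1→.XXXO/OO.X.*; (1,2)=+1→.X.XO/OOXX.; (1,4)=-1→.X.XO/OO.XX
ply 2: .XXXO/OO.X. is terminal -1 (O); from .X.XO/OO.X. depth 4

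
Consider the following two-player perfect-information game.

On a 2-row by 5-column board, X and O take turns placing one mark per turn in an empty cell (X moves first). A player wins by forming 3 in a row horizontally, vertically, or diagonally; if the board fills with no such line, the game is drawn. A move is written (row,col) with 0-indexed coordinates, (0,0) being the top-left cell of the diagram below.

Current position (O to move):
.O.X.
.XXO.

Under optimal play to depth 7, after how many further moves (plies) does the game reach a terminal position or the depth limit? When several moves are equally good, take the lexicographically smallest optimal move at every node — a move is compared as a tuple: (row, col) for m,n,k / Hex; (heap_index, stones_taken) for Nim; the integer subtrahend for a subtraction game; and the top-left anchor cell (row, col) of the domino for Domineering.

PV length from [.O.X./.XXO.]: 5 plies

p1 O@[.O.X./.XXO.]: (0,0)[OO.X./.XXO.]-1 (0,2)[.OOX./.XXO.]-1 (0,4)[.O.XO/.XXO.]-1 (1,0)[.O.X./OXXO.]+0* (1,4)[.O.X./.XXOO]-1
p2 X@[.O.X./OXXO.]: (0,0)[XO.X./OXXO.]+0* (0,2)[.OXX./OXXO.]+0 (0,4)[.O.XX/OXXO.]+0 (1,4)[.O.X./OXXOX]+0
p3 O@[XO.X./OXXO.]: (0,2)[XOOX./OXXO.]+0* (0,4)[XO.XO/OXXO.]+0 (1,4)[XO.X./OXXOO]+0
p4 X@[XOOX./OXXO.]: (0,4)[XOOXX/OXXO.]+0* (1,4)[XOOX./OXXOX]+0
p5 O@[XOOXX/OXXO.]: (1,4)[XOOXX/OXXOO]+0*
p6 X@[XOOXX/OXXOO] terminal +0; root [.O.X./.XXO.] d7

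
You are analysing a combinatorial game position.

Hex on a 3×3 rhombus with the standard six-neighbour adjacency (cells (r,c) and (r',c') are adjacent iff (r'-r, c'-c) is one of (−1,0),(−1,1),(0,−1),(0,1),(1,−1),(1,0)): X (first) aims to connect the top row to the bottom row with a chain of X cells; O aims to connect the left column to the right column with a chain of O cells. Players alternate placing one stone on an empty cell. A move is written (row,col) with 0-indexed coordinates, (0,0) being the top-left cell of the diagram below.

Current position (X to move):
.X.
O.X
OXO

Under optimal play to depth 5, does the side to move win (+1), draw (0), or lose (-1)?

[.X./O.X/OXO] X move#1: (0,0):+1/XX./O.X/OXO*, (0,2):+1/.XX/O.X/OXO, (1,1):+1/.X./OXX/OXO
[XX./O.X/OXO] O move#2: (0,2):-1/XXO/O.X/OXO*, (1,1):-1/XX./OOX/OXO
[XXO/O.X/OXO] X move#3: (1,1):+1/XXO/OXX/OXO*
[XXO/OXX/OXO] end (terminal -1, O#4); searched .X./O.X/OXO to 5

value(.X./O.X/OXO, X) = +1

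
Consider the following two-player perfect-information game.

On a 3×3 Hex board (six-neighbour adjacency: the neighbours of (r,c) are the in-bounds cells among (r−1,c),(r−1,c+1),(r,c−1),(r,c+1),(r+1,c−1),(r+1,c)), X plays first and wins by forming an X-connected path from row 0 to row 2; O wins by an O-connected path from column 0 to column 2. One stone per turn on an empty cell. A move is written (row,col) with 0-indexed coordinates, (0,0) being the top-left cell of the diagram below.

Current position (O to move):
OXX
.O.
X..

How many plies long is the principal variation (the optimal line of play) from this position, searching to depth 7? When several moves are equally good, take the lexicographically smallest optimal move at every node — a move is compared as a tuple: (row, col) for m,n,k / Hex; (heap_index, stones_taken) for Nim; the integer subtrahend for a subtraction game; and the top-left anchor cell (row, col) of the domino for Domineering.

ply 1, O at OXX/.O./X.. | (1,0)=-1→OXX/OO./X..*; (1,2)=-1→OXX/.OO/X..; (2,1)=-1→OXX/.O./XO.; (2,2)=-1→OXX/.O./X.O
ply 2, X at OXX/OO./X.. | (1,2)=+1→OXX/OOX/X..*; (2,1)=-1→OXX/OO./XX.; (2,2)=-1→OXX/OO./X.X
ply 3, O at OXX/OOX/X.. | (2,1)=-1→OXX/OOX/XO.*; (2,2)=-1→OXX/OOX/X.O
ply 4, X at OXX/OOX/XO. | (2,2)=+1→OXX/OOX/XOX*
ply 5: OXX/OOX/XOX is terminal -1 (O); from OXX/.O./X.. depth 7

PV length from [OXX/.O./X..]: 4 plies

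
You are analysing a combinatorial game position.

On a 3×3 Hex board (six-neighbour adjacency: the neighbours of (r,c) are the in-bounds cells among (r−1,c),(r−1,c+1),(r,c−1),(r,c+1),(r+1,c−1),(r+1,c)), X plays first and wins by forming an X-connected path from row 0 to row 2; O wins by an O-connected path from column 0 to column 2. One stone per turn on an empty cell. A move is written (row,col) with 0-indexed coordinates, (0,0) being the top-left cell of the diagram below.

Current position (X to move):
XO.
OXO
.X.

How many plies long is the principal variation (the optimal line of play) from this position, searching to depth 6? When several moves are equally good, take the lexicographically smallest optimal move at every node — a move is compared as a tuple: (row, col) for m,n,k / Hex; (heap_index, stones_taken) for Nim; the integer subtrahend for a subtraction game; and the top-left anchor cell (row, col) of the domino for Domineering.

PV length from [XO./OXO/.X.]: 1 ply

ply 1, X at XO./OXO/.X. | (0,2)=+1→XOX/OXO/.X.*; (2,0)=-1→XO./OXO/XX.; (2,2)=-1→XO./OXO/.XX
ply 2: XOX/OXO/.X. is terminal -1 (O); from XO./OXO/.X. depth 6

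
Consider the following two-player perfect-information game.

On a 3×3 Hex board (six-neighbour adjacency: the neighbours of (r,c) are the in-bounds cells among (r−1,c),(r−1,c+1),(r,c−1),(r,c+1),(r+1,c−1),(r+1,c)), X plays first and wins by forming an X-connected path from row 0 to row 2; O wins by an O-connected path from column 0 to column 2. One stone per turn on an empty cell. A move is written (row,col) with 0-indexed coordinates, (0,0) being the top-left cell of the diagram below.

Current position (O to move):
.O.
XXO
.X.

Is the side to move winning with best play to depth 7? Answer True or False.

ply 1, O at .O./XXO/.X. | (0,0)=-1→OO./XXO/.X.*; (0,2)=-1→.OO/XXO/.X.; (2,0)=-1→.O./XXO/OX.; (2,2)=-1→.O./XXO/.XO
ply 2, X at OO./XXO/.X. | (0,2)=+1→OOX/XXO/.X.*; (2,0)=-1→OO./XXO/XX.; (2,2)=-1→OO./XXO/.XX
ply 3: OOX/XXO/.X. is terminal -1 (O); from .O./XXO/.X. depth 7

O winning at [.O./XXO/.X.]: False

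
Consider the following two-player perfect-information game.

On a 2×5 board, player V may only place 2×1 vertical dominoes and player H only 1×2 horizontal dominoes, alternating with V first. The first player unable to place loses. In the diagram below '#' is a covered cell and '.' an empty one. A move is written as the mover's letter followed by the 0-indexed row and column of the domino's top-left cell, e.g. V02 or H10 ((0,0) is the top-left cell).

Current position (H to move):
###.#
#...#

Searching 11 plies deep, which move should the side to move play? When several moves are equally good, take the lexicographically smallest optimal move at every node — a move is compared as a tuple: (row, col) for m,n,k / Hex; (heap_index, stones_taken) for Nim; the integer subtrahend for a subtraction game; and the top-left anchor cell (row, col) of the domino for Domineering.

[###.#/#...#] H move#1: H11:-1/###.#/###.#, H12:+1/###.#/#.###*
[###.#/#.###] end (terminal -1, V#2); searched ###.#/#...# to 11

H's best at [###.#/#...#]: H12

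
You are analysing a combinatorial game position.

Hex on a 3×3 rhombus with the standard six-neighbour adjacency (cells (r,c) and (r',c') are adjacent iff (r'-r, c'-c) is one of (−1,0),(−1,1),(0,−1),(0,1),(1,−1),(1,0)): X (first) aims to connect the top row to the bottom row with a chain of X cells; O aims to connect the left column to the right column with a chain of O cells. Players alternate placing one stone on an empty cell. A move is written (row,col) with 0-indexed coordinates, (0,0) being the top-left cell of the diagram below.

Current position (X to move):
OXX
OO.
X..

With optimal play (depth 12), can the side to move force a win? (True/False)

X winning at [OXX/OO./X..]: True

[OXX/OO./X..] X move#1: (1,2):+1/OXX/OOX/X..*, (2,1):-1/OXX/OO./XX., (2,2):-1/OXX/OO./X.X
[OXX/OOX/X..] O move#2: (2,1):-1/OXX/OOX/XO.*, (2,2):-1/OXX/OOX/X.O
[OXX/OOX/XO.] X move#3: (2,2):+1/OXX/OOX/XOX*
[OXX/OOX/XOX] end (terminal -1, O#4); searched OXX/OO./X.. to 12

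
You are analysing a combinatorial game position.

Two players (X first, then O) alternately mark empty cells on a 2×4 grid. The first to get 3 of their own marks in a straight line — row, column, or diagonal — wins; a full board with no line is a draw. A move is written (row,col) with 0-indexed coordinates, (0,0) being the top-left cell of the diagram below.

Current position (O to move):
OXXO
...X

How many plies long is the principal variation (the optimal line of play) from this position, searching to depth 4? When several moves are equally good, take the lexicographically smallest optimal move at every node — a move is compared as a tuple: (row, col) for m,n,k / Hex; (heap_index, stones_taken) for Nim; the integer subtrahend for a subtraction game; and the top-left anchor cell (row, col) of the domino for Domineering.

p1 O@[OXXO/...X]: (1,0)[OXXO/O..X]+0* (1,1)[OXXO/.O.X]+0 (1,2)[OXXO/..OX]+0
p2 X@[OXXO/O..X]: (1,1)[OXXO/OX.X]+0* (1,2)[OXXO/O.XX]+0
p3 O@[OXXO/OX.X]: (1,2)[OXXO/OXOX]+0*
p4 X@[OXXO/OXOX] terminal +0; root [OXXO/...X] d4

PV length from [OXXO/...X]: 3 plies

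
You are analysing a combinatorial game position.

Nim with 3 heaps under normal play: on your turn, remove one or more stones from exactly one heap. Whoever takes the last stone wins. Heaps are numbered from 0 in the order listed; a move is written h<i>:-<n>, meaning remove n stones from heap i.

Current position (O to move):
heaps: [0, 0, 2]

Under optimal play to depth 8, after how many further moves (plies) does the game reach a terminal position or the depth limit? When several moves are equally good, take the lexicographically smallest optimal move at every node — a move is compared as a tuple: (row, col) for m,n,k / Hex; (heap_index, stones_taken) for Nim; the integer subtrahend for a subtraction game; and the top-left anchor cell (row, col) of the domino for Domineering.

PV length from [(0,0,2)]: 1 ply

[(0,0,2)] O move#1: h2:-1:-1/(0,0,1), h2:-2:+1/(0,0,0)*
[(0,0,0)] end (terminal -1, X#2); searched (0,0,2) to 8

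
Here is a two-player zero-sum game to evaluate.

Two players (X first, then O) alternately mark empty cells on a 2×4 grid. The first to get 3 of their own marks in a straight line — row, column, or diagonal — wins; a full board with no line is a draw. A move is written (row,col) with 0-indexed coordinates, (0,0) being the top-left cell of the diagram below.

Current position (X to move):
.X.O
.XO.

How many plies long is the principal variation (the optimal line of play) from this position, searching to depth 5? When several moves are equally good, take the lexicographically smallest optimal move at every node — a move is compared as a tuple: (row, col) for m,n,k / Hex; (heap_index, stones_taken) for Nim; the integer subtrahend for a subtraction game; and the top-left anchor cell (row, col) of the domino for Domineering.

PV length from [.X.O/.XO.]: 4 plies

p1 X@[.X.O/.XO.]: (0,0)[XX.O/.XO.]+0* (0,2)[.XXO/.XO.]+0 (1,0)[.X.O/XXO.]+0 (1,3)[.X.O/.XOX]+0
p2 O@[XX.O/.XO.]: (0,2)[XXOO/.XO.]+0* (1,0)[XX.O/OXO.]-1 (1,3)[XX.O/.XOO]-1
p3 X@[XXOO/.XO.]: (1,0)[XXOO/XXO.]+0* (1,3)[XXOO/.XOX]+0
p4 O@[XXOO/XXO.]: (1,3)[XXOO/XXOO]+0*
p5 X@[XXOO/XXOO] terminal +0; root [.X.O/.XO.] d5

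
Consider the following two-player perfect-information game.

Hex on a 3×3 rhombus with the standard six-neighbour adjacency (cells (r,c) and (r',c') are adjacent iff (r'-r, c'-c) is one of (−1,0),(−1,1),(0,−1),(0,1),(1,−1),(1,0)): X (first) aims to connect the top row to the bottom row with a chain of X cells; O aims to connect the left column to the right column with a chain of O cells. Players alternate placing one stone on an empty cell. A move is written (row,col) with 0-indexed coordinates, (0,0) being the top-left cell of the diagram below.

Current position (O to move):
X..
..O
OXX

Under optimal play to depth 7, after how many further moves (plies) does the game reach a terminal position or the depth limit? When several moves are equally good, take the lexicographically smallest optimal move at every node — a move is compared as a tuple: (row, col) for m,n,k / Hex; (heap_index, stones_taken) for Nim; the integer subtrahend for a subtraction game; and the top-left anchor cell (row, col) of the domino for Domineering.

PV length from [X../..O/OXX]: 1 ply

ply 1, O at X../..O/OXX | (0,1)=-1→XO./..O/OXX; (0,2)=-1→X.O/..O/OXX; (1,0)=-1→X../O.O/OXX; (1,1)=+1→X../.OO/OXX*
ply 2: X../.OO/OXX is terminal -1 (X); from X../..O/OXX depth 7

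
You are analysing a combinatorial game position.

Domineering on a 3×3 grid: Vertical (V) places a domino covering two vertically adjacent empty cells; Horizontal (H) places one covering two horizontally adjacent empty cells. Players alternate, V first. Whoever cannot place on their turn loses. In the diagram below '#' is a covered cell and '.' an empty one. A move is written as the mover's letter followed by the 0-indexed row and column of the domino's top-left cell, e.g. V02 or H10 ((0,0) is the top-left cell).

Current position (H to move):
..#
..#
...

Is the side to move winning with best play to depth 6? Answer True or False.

H winning at [..#/..#/...]: True

[..#/..#/...] H move#1: H00:-1/###/..#/..., H10:+1/..#/###/...*, H20:-1/..#/..#/##., H21:-1/..#/..#/.##
[..#/###/...] end (terminal -1, V#2); searched ..#/..#/... to 6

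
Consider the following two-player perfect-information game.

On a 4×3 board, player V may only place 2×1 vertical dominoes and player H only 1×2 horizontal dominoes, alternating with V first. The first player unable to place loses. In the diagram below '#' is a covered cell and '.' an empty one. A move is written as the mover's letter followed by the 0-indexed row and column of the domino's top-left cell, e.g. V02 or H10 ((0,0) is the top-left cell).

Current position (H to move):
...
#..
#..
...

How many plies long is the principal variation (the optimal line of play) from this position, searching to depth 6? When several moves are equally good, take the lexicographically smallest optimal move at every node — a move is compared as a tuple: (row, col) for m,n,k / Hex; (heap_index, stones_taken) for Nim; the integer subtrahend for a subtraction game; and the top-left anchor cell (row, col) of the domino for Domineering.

PV length from [.../#../#../...]: 4 plies

[.../#../#../...] H move#1: H00:-1/##./#../#../...*, H01:-1/.##/#../#../..., H11:-1/.../###/#../..., H21:-1/.../#../###/..., H30:-1/.../#../#../##., H31:-1/.../#../#../.##
[##./#../#../...] V move#2: V02:-1/###/#.#/#../..., V11:+1/##./##./##./...*, V12:+1/##./#.#/#.#/..., V21:+1/##./#../##./.#., V22:+1/##./#../#.#/..#
[##./##./##./...] H move#3: H30:-1/##./##./##./##.*, H31:-1/##./##./##./.##
[##./##./##./##.] V move#4: V02:+1/###/###/##./##.*, V12:+1/##./###/###/##., V22:+1/##./##./###/###
[###/###/##./##.] end (terminal -1, H#5); searched .../#../#../... to 6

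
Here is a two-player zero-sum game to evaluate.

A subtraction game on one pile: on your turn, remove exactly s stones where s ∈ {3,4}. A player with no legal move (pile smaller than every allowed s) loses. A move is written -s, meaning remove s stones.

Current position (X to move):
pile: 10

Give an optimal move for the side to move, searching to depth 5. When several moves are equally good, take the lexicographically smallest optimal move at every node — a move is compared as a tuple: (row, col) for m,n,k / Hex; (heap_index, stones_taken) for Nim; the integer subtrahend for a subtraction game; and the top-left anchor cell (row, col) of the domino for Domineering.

X's best at [10]: -3

p1 X@[10]: -3[7]+1* -4[6]-1
p2 O@[7]: -3[4]-1* -4[3]-1
p3 X@[4]: -3[1]+1* -4[0]+1
p4 O@[1] terminal -1; root [10] d5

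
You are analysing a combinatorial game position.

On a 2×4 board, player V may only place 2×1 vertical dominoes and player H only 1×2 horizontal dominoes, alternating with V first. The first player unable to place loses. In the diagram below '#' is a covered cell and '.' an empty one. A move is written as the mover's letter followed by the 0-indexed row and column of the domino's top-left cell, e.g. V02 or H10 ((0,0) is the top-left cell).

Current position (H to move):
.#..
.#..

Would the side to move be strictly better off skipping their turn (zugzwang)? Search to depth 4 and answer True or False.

zugzwang(.#../.#.., H) = False

p1 H@[.#../.#..]: H02[.###/.#..]+1* H12[.#../.###]+1
p2 V@[.###/.#..]: V00[####/##..]-1*
p3 H@[####/##..]: H12[####/####]+1*
p4 V@[####/####] terminal -1; root [.#../.#..] d4
suppose H passes — search the same position with V to move:
pass> p1 V@[.#../.#..]: V00[##../##..]-1 V02[.##./.##.]+1* V03[.#.#/.#.#]+1
pass> p2 H@[.##./.##.] terminal -1; root [.#../.#..] d4
for H: play +1, pass -1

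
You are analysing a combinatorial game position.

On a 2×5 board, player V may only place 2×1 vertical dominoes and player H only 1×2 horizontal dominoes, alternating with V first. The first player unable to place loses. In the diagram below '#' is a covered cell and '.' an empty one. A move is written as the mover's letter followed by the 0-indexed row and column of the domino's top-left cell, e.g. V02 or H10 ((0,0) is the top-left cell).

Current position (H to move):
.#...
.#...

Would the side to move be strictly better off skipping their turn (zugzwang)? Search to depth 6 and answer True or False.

zugzwang(.#.../.#..., H) = False

ply 1, H at .#.../.#... | H02=-1→.###./.#...*; H03=-1→.#.##/.#...; H12=-1→.#.../.###.; H13=-1→.#.../.#.##
ply 2, V at .###./.#... | V00=-1→####./##...; V04=+1→.####/.#..#*
ply 3, H at .####/.#..# | H12=-1→.####/.####*
ply 4, V at .####/.#### | V00=+1→#####/#####*
ply 5: #####/##### is terminal -1 (H); from .#.../.#... depth 6
suppose H passes — search the same position with V to move:
pass> ply 1, V at .#.../.#... | V00=-1→##.../##...; V02=-1→.##../.##..; V03=+1→.#.#./.#.#.*; V04=-1→.#..#/.#..#
pass> ply 2: .#.#./.#.#. is terminal -1 (H); from .#.../.#... depth 6
for H: play -1, pass -1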